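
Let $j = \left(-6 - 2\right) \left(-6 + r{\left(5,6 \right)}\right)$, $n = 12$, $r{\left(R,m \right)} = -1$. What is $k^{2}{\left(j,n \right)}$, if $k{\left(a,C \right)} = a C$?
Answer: $451584$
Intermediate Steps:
$j = 56$ ($j = \left(-6 - 2\right) \left(-6 - 1\right) = \left(-8\right) \left(-7\right) = 56$)
$k{\left(a,C \right)} = C a$
$k^{2}{\left(j,n \right)} = \left(12 \cdot 56\right)^{2} = 672^{2} = 451584$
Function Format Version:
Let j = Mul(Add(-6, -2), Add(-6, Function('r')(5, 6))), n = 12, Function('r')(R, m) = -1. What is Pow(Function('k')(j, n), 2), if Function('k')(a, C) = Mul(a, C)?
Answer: 451584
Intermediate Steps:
j = 56 (j = Mul(Add(-6, -2), Add(-6, -1)) = Mul(-8, -7) = 56)
Function('k')(a, C) = Mul(C, a)
Pow(Function('k')(j, n), 2) = Pow(Mul(12, 56), 2) = Pow(672, 2) = 451584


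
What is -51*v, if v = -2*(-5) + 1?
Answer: -561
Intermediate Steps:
v = 11 (v = 10 + 1 = 11)
-51*v = -51*11 = -561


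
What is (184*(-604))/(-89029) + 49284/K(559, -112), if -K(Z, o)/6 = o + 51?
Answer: 738063502/5430769 ≈ 135.90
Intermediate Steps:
K(Z, o) = -306 - 6*o (K(Z, o) = -6*(o + 51) = -6*(51 + o) = -306 - 6*o)
(184*(-604))/(-89029) + 49284/K(559, -112) = (184*(-604))/(-89029) + 49284/(-306 - 6*(-112)) = -111136*(-1/89029) + 49284/(-306 + 672) = 111136/89029 + 49284/366 = 111136/89029 + 49284*(1/366) = 111136/89029 + 8214/61 = 738063502/5430769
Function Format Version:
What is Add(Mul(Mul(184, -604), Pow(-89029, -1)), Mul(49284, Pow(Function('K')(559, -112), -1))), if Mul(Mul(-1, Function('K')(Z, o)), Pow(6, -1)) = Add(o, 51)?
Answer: Rational(738063502, 5430769) ≈ 135.90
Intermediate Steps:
Function('K')(Z, o) = Add(-306, Mul(-6, o)) (Function('K')(Z, o) = Mul(-6, Add(o, 51)) = Mul(-6, Add(51, o)) = Add(-306, Mul(-6, o)))
Add(Mul(Mul(184, -604), Pow(-89029, -1)), Mul(49284, Pow(Function('K')(559, -112), -1))) = Add(Mul(Mul(184, -604), Pow(-89029, -1)), Mul(49284, Pow(Add(-306, Mul(-6, -112)), -1))) = Add(Mul(-111136, Rational(-1, 89029)), Mul(49284, Pow(Add(-306, 672), -1))) = Add(Rational(111136, 89029), Mul(49284, Pow(366, -1))) = Add(Rational(111136, 89029), Mul(49284, Rational(1, 366))) = Add(Rational(111136, 89029), Rational(8214, 61)) = Rational(738063502, 5430769)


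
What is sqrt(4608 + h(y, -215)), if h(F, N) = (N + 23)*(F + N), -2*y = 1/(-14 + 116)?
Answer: 4*sqrt(828869)/17 ≈ 214.22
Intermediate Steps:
y = -1/204 (y = -1/(2*(-14 + 116)) = -1/2/102 = -1/2*1/102 = -1/204 ≈ -0.0049020)
h(F, N) = (23 + N)*(F + N)
sqrt(4608 + h(y, -215)) = sqrt(4608 + ((-215)**2 + 23*(-1/204) + 23*(-215) - 1/204*(-215))) = sqrt(4608 + (46225 - 23/204 - 4945 + 215/204)) = sqrt(4608 + 701776/17) = sqrt(780112/17) = 4*sqrt(828869)/17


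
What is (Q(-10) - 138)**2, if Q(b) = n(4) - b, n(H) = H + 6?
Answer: 13924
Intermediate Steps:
n(H) = 6 + H
Q(b) = 10 - b (Q(b) = (6 + 4) - b = 10 - b)
(Q(-10) - 138)**2 = ((10 - 1*(-10)) - 138)**2 = ((10 + 10) - 138)**2 = (20 - 138)**2 = (-118)**2 = 13924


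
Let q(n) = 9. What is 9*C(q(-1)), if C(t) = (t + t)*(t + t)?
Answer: 2916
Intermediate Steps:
C(t) = 4*t² (C(t) = (2*t)*(2*t) = 4*t²)
9*C(q(-1)) = 9*(4*9²) = 9*(4*81) = 9*324 = 2916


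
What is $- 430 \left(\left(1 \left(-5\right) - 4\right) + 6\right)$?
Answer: $1290$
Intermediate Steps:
$- 430 \left(\left(1 \left(-5\right) - 4\right) + 6\right) = - 430 \left(\left(-5 - 4\right) + 6\right) = - 430 \left(-9 + 6\right) = \left(-430\right) \left(-3\right) = 1290$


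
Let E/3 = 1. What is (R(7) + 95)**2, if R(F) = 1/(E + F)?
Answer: 904401/100 ≈ 9044.0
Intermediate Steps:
E = 3 (E = 3*1 = 3)
R(F) = 1/(3 + F)
(R(7) + 95)**2 = (1/(3 + 7) + 95)**2 = (1/10 + 95)**2 = (951/10)**2 = 904401/100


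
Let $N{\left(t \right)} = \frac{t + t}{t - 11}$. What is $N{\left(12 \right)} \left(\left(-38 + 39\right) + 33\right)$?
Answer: $816$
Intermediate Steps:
$N{\left(t \right)} = \frac{2 t}{-11 + t}$
$N{\left(12 \right)} \left(\left(-38 + 39\right) + 33\right) = 2 \cdot 12 \frac{1}{-11 + 12} \left(\left(-38 + 39\right) + 33\right) = 2 \cdot 12 \cdot 1^{-1} \left(1 + 33\right) = 2 \cdot 12 \cdot 1 \cdot 34 = 24 \cdot 34 = 816$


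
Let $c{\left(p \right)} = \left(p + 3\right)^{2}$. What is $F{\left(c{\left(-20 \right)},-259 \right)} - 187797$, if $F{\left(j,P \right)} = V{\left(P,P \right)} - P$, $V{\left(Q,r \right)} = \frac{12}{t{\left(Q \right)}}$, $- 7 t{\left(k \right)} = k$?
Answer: $- \frac{6938894}{37} \approx -1.8754 \cdot 10^{5}$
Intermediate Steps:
$t{\left(k \right)} = - \frac{k}{7}$
$V{\left(Q,r \right)} = - \frac{84}{Q}$ ($V{\left(Q,r \right)} = \frac{12}{\left(- \frac{1}{7}\right) Q} = 12 \left(- \frac{7}{Q}\right) = - \frac{84}{Q}$)
$c{\left(p \right)} = \left(3 + p\right)^{2}$
$F{\left(j,P \right)} = - P - \frac{84}{P}$ ($F{\left(j,P \right)} = - \frac{84}{P} - P = - P - \frac{84}{P}$)
$F{\left(c{\left(-20 \right)},-259 \right)} - 187797 = \left(\left(-1\right) \left(-259\right) - \frac{84}{-259}\right) - 187797 = \left(259 - - \frac{12}{37}\right) - 187797 = \left(259 + \frac{12}{37}\right) - 187797 = \frac{9595}{37} - 187797 = - \frac{6938894}{37}$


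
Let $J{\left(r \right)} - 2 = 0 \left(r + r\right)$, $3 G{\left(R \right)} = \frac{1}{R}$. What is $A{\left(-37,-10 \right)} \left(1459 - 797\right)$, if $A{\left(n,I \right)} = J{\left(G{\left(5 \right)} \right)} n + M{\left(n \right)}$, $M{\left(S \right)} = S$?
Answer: $-73482$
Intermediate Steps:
$G{\left(R \right)} = \frac{1}{3 R}$
$J{\left(r \right)} = 2$ ($J{\left(r \right)} = 2 + 0 \left(r + r\right) = 2 + 0 \cdot 2 r = 2 + 0 = 2$)
$A{\left(n,I \right)} = 3 n$ ($A{\left(n,I \right)} = 2 n + n = 3 n$)
$A{\left(-37,-10 \right)} \left(1459 - 797\right) = 3 \left(-37\right) \left(1459 - 797\right) = \left(-111\right) 662 = -73482$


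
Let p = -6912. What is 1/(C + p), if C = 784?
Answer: -1/6128 ≈ -0.00016319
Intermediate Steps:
1/(C + p) = 1/(784 - 6912) = 1/(-6128) = -1/6128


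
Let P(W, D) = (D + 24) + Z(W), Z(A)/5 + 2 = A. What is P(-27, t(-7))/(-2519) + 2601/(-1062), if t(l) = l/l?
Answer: -713831/297242 ≈ -2.4015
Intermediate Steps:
Z(A) = -10 + 5*A
t(l) = 1
P(W, D) = 14 + D + 5*W (P(W, D) = (D + 24) + (-10 + 5*W) = (24 + D) + (-10 + 5*W) = 14 + D + 5*W)
P(-27, t(-7))/(-2519) + 2601/(-1062) = (14 + 1 + 5*(-27))/(-2519) + 2601/(-1062) = (14 + 1 - 135)*(-1/2519) + 2601*(-1/1062) = -120*(-1/2519) - 289/118 = 120/2519 - 289/118 = -713831/297242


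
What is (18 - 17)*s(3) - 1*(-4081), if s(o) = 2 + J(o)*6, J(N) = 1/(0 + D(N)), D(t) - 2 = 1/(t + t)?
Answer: 53115/13 ≈ 4085.8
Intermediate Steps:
D(t) = 2 + 1/(2*t) (D(t) = 2 + 1/(t + t) = 2 + 1/(2*t))
J(N) = 1/(2 + 1/(2*N)) (J(N) = 1/(0 + (2 + 1/(2*N))) = 1/(2 + 1/(2*N)))
s(o) = 2 + 12*o/(1 + 4*o) (s(o) = 2 + (2*o/(1 + 4*o))*6 = 2 + 12*o/(1 + 4*o))
(18 - 17)*s(3) - 1*(-4081) = (18 - 17)*(2*(1 + 10*3)/(1 + 4*3)) - 1*(-4081) = 1*(2*(1 + 30)/(1 + 12)) + 4081 = 1*(2*31/13) + 4081 = 1*(2*(1/13)*31) + 4081 = 1*(62/13) + 4081 = 62/13 + 4081 = 53115/13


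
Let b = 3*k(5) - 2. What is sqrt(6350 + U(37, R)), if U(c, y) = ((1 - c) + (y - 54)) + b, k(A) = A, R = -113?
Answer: 4*sqrt(385) ≈ 78.486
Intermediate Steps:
b = 13 (b = 3*5 - 2 = 15 - 2 = 13)
U(c, y) = -40 + y - c (U(c, y) = ((1 - c) + (y - 54)) + 13 = ((1 - c) + (-54 + y)) + 13 = (-53 + y - c) + 13 = -40 + y - c)
sqrt(6350 + U(37, R)) = sqrt(6350 + (-40 - 113 - 1*37)) = sqrt(6350 + (-40 - 113 - 37)) = sqrt(6350 - 190) = sqrt(6160) = 4*sqrt(385)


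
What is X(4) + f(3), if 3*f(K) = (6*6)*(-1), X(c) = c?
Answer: -8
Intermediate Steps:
f(K) = -12 (f(K) = ((6*6)*(-1))/3 = (36*(-1))/3 = (1/3)*(-36) = -12)
X(4) + f(3) = 4 - 12 = -8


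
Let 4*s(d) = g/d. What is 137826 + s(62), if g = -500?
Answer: 8545087/62 ≈ 1.3782e+5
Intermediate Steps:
s(d) = -125/d (s(d) = (-500/d)/4 = -125/d)
137826 + s(62) = 137826 - 125/62 = 8545087/62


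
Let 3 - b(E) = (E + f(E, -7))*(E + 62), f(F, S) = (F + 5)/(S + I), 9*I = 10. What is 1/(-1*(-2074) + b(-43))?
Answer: 53/146884 ≈ 0.00036083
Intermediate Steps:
I = 10/9 (I = (1/9)*10 = 10/9 ≈ 1.1111)
f(F, S) = (5 + F)/(10/9 + S) (f(F, S) = (F + 5)/(S + 10/9) = (5 + F)/(10/9 + S))
b(E) = 3 - (62 + E)*(-45/53 + 44*E/53) (b(E) = 3 - (E + 9*(5 + E)/(10 + 9*(-7)))*(E + 62) = 3 - (E + 9*(5 + E)/(10 - 63))*(62 + E) = 3 - (E + 9*(5 + E)/(-53))*(62 + E) = 3 - (E + 9*(-1/53)*(5 + E))*(62 + E) = 3 - (E + (-45/53 - 9*E/53))*(62 + E) = 3 - (-45/53 + 44*E/53)*(62 + E) = 3 - (62 + E)*(-45/53 + 44*E/53))
1/(-1*(-2074) + b(-43)) = 1/(-1*(-2074) + (2949/53 - 2683/53*(-43) - 44/53*(-43)**2)) = 1/(2074 + (2949/53 + 115369/53 - 44/53*1849)) = 1/(2074 + (2949/53 + 115369/53 - 81356/53)) = 1/(2074 + 36962/53) = 1/(146884/53) = 53/146884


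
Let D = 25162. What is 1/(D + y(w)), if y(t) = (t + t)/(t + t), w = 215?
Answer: 1/25163 ≈ 3.9741e-5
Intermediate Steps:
y(t) = 1 (y(t) = (2*t)/((2*t)) = (2*t)*(1/(2*t)) = 1)
1/(D + y(w)) = 1/(25162 + 1) = 1/25163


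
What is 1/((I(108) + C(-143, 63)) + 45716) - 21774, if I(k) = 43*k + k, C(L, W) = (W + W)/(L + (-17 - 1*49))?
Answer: -229665314755/10547686 ≈ -21774.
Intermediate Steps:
C(L, W) = 2*W/(-66 + L) (C(L, W) = (2*W)/(L + (-17 - 49)) = (2*W)/(L - 66) = (2*W)/(-66 + L) = 2*W/(-66 + L))
I(k) = 44*k
1/((I(108) + C(-143, 63)) + 45716) - 21774 = 1/((44*108 + 2*63/(-66 - 143)) + 45716) - 21774 = 1/((4752 + 2*63/(-209)) + 45716) - 21774 = 1/((4752 + 2*63*(-1/209)) + 45716) - 21774 = 1/((4752 - 126/209) + 45716) - 21774 = 1/(993042/209 + 45716) - 21774 = 1/(10547686/209) - 21774 = 209/10547686 - 21774 = -229665314755/10547686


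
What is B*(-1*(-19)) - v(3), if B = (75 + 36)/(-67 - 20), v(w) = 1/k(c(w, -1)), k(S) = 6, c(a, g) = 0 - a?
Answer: -4247/174 ≈ -24.408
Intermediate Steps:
c(a, g) = -a
v(w) = ⅙ (v(w) = 1/6 = ⅙)
B = -37/29 (B = 111/(-87) = 111*(-1/87) = -37/29 ≈ -1.2759)
B*(-1*(-19)) - v(3) = -(-37)*(-19)/29 - 1*⅙ = -37/29*19 - ⅙ = -703/29 - ⅙ = -4247/174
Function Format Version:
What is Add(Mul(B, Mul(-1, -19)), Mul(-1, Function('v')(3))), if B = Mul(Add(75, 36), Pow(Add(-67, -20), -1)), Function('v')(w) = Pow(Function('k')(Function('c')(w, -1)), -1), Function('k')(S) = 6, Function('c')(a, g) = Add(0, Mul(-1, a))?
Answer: Rational(-4247, 174) ≈ -24.408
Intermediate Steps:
Function('c')(a, g) = Mul(-1, a)
Function('v')(w) = Rational(1, 6) (Function('v')(w) = Pow(6, -1) = Rational(1, 6))
B = Rational(-37, 29) (B = Mul(111, Pow(-87, -1)) = Mul(111, Rational(-1, 87)) = Rational(-37, 29) ≈ -1.2759)
Add(Mul(B, Mul(-1, -19)), Mul(-1, Function('v')(3))) = Add(Mul(Rational(-37, 29), Mul(-1, -19)), Mul(-1, Rational(1, 6))) = Add(Mul(Rational(-37, 29), 19), Rational(-1, 6)) = Add(Rational(-703, 29), Rational(-1, 6)) = Rational(-4247, 174)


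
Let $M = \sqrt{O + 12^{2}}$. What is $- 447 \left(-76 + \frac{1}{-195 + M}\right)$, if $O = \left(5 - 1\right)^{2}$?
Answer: $\frac{257287389}{7573} + \frac{1788 \sqrt{10}}{37865} \approx 33974.0$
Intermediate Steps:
$O = 16$ ($O = 4^{2} = 16$)
$M = 4 \sqrt{10}$ ($M = \sqrt{16 + 12^{2}} = \sqrt{16 + 144} = \sqrt{160} = 4 \sqrt{10} \approx 12.649$)
$- 447 \left(-76 + \frac{1}{-195 + M}\right) = - 447 \left(-76 + \frac{1}{-195 + 4 \sqrt{10}}\right) = 33972 - \frac{447}{-195 + 4 \sqrt{10}}$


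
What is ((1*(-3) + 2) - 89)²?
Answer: 8100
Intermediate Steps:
((1*(-3) + 2) - 89)² = ((-3 + 2) - 89)² = (-1 - 89)² = (-90)² = 8100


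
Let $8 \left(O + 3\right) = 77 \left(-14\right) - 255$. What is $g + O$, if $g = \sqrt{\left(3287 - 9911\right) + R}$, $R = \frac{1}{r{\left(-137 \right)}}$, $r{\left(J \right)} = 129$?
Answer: $- \frac{1357}{8} + \frac{i \sqrt{110229855}}{129} \approx -169.63 + 81.388 i$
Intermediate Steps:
$R = \frac{1}{129} \approx 0.0077519$
$O = - \frac{1357}{8}$ ($O = -3 + \frac{77 \left(-14\right) - 255}{8} = -3 + \frac{-1078 - 255}{8} = -3 + \frac{1}{8} \left(-1333\right) = -3 - \frac{1333}{8} = - \frac{1357}{8} \approx -169.63$)
$g = \frac{i \sqrt{110229855}}{129}$ ($g = \sqrt{\left(3287 - 9911\right) + \frac{1}{129}} = \sqrt{-6624 + \frac{1}{129}} = \sqrt{- \frac{854495}{129}} = \frac{i \sqrt{110229855}}{129} \approx 81.388 i$)
$g + O = \frac{i \sqrt{110229855}}{129} - \frac{1357}{8} = - \frac{1357}{8} + \frac{i \sqrt{110229855}}{129}$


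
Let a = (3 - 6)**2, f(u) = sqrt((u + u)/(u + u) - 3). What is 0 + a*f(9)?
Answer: 9*I*sqrt(2) ≈ 12.728*I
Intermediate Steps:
f(u) = I*sqrt(2) (f(u) = sqrt((2*u)/((2*u)) - 3) = sqrt((2*u)*(1/(2*u)) - 3) = sqrt(1 - 3) = sqrt(-2) = I*sqrt(2))
a = 9 (a = (-3)**2 = 9)
0 + a*f(9) = 0 + 9*(I*sqrt(2)) = 0 + 9*I*sqrt(2) = 9*I*sqrt(2)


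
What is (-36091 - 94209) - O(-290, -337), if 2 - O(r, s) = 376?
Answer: -129926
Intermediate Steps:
O(r, s) = -374 (O(r, s) = 2 - 1*376 = 2 - 376 = -374)
(-36091 - 94209) - O(-290, -337) = (-36091 - 94209) - 1*(-374) = -130300 + 374 = -129926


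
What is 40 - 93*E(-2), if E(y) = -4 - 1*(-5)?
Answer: -53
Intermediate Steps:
E(y) = 1 (E(y) = -4 + 5 = 1)
40 - 93*E(-2) = 40 - 93*1 = 40 - 93 = -53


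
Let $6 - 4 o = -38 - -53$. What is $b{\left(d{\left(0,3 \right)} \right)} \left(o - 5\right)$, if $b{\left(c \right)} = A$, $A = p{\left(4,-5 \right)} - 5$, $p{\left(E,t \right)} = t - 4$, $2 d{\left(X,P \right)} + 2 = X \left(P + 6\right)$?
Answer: $\frac{203}{2} \approx 101.5$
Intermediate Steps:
$d{\left(X,P \right)} = -1 + \frac{X \left(6 + P\right)}{2}$ ($d{\left(X,P \right)} = -1 + \frac{X \left(P + 6\right)}{2} = -1 + \frac{X \left(6 + P\right)}{2}$)
$p{\left(E,t \right)} = -4 + t$
$A = -14$ ($A = \left(-4 - 5\right) - 5 = -9 - 5 = -14$)
$o = - \frac{9}{4}$ ($o = \frac{3}{2} - \frac{-38 - -53}{4} = \frac{3}{2} - \frac{-38 + 53}{4} = \frac{3}{2} - \frac{15}{4} = - \frac{9}{4} \approx -2.25$)
$b{\left(c \right)} = -14$
$b{\left(d{\left(0,3 \right)} \right)} \left(o - 5\right) = - 14 \left(- \frac{9}{4} - 5\right) = \left(-14\right) \left(- \frac{29}{4}\right) = \frac{203}{2}$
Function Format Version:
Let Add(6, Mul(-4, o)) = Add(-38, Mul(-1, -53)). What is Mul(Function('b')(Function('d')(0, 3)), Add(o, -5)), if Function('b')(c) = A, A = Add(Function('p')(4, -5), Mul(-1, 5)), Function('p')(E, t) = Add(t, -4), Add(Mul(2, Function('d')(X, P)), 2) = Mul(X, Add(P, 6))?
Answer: Rational(203, 2) ≈ 101.50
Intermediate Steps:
Function('d')(X, P) = Add(-1, Mul(Rational(1, 2), X, Add(6, P))) (Function('d')(X, P) = Add(-1, Mul(Rational(1, 2), Mul(X, Add(P, 6)))) = Add(-1, Mul(Rational(1, 2), Mul(X, Add(6, P)))) = Add(-1, Mul(Rational(1, 2), X, Add(6, P))))
Function('p')(E, t) = Add(-4, t)
A = -14 (A = Add(Add(-4, -5), Mul(-1, 5)) = Add(-9, -5) = -14)
o = Rational(-9, 4) (o = Add(Rational(3, 2), Mul(Rational(-1, 4), Add(-38, Mul(-1, -53)))) = Add(Rational(3, 2), Mul(Rational(-1, 4), Add(-38, 53))) = Add(Rational(3, 2), Mul(Rational(-1, 4), 15)) = Add(Rational(3, 2), Rational(-15, 4)) = Rational(-9, 4) ≈ -2.2500)
Function('b')(c) = -14
Mul(Function('b')(Function('d')(0, 3)), Add(o, -5)) = Mul(-14, Add(Rational(-9, 4), -5)) = Mul(-14, Rational(-29, 4)) = Rational(203, 2)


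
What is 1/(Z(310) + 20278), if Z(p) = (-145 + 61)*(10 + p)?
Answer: -1/6602 ≈ -0.00015147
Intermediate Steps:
Z(p) = -840 - 84*p (Z(p) = -84*(10 + p) = -840 - 84*p)
1/(Z(310) + 20278) = 1/((-840 - 84*310) + 20278) = 1/((-840 - 26040) + 20278) = 1/(-26880 + 20278) = 1/(-6602) = -1/6602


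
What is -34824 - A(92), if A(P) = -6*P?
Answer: -34272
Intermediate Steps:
-34824 - A(92) = -34824 - (-6)*92 = -34824 - 1*(-552) = -34824 + 552 = -34272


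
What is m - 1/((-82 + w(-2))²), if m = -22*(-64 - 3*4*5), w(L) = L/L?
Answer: 17898407/6561 ≈ 2728.0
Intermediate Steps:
w(L) = 1
m = 2728 (m = -22*(-64 - 12*5) = -22*(-64 - 60) = -22*(-124) = 2728)
m - 1/((-82 + w(-2))²) = 2728 - 1/((-82 + 1)²) = 2728 - 1/((-81)²) = 2728 - 1/6561 = 17898407/6561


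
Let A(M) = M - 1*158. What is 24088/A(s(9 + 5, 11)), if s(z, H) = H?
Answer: -24088/147 ≈ -163.86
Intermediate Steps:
A(M) = -158 + M (A(M) = M - 158 = -158 + M)
24088/A(s(9 + 5, 11)) = 24088/(-158 + 11) = 24088/(-147) = 24088*(-1/147) = -24088/147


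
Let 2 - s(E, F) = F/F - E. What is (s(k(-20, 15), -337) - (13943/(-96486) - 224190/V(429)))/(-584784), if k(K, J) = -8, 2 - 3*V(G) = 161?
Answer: 408797239/56423469024 ≈ 0.0072452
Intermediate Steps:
V(G) = -53 (V(G) = ⅔ - ⅓*161 = ⅔ - 161/3 = -53)
s(E, F) = 1 + E (s(E, F) = 2 - (F/F - E) = 2 - (1 - E) = 2 + (-1 + E) = 1 + E)
(s(k(-20, 15), -337) - (13943/(-96486) - 224190/V(429)))/(-584784) = ((1 - 8) - (13943/(-96486) - 224190/(-53)))/(-584784) = (-7 - (13943*(-1/96486) - 224190*(-1/53)))*(-1/584784) = (-7 - (-13943/96486 + 4230))*(-1/584784) = (-7 - 1*408121837/96486)*(-1/584784) = (-7 - 408121837/96486)*(-1/584784) = -408797239/96486*(-1/584784) = 408797239/56423469024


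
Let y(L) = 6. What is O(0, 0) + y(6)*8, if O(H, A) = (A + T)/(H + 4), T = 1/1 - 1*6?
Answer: 187/4 ≈ 46.750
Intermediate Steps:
T = -5 (T = 1 - 6 = -5)
O(H, A) = (-5 + A)/(4 + H) (O(H, A) = (A - 5)/(H + 4) = (-5 + A)/(4 + H))
O(0, 0) + y(6)*8 = (-5 + 0)/(4 + 0) + 6*8 = -5/4 + 48 = 187/4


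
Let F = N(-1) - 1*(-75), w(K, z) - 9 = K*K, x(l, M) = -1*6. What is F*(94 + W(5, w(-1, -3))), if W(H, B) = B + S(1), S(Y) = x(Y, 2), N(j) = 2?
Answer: 7546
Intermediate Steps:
x(l, M) = -6
S(Y) = -6
w(K, z) = 9 + K² (w(K, z) = 9 + K*K = 9 + K²)
F = 77 (F = 2 - 1*(-75) = 2 + 75 = 77)
W(H, B) = -6 + B (W(H, B) = B - 6 = -6 + B)
F*(94 + W(5, w(-1, -3))) = 77*(94 + (-6 + (9 + (-1)²))) = 77*(94 + (-6 + (9 + 1))) = 77*(94 + (-6 + 10)) = 77*(94 + 4) = 77*98 = 7546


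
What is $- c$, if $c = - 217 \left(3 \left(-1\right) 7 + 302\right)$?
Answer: $60977$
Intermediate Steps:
$c = -60977$ ($c = - 217 \left(\left(-3\right) 7 + 302\right) = - 217 \left(-21 + 302\right) = \left(-217\right) 281 = -60977$)
$- c = \left(-1\right) \left(-60977\right) = 60977$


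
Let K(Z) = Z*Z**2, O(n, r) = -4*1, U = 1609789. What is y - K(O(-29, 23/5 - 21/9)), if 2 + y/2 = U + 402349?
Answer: 4024336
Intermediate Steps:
O(n, r) = -4
K(Z) = Z**3
y = 4024272 (y = -4 + 2*(1609789 + 402349) = -4 + 2*2012138 = -4 + 4024276 = 4024272)
y - K(O(-29, 23/5 - 21/9)) = 4024272 - 1*(-4)**3 = 4024272 - 1*(-64) = 4024272 + 64 = 4024336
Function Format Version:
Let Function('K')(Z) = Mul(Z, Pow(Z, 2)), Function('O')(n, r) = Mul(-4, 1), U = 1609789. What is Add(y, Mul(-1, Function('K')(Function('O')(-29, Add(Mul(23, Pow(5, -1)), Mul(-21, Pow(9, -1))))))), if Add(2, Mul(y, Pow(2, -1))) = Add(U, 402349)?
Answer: 4024336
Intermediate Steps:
Function('O')(n, r) = -4
Function('K')(Z) = Pow(Z, 3)
y = 4024272 (y = Add(-4, Mul(2, Add(1609789, 402349))) = Add(-4, Mul(2, 2012138)) = Add(-4, 4024276) = 4024272)
Add(y, Mul(-1, Function('K')(Function('O')(-29, Add(Mul(23, Pow(5, -1)), Mul(-21, Pow(9, -1))))))) = Add(4024272, Mul(-1, Pow(-4, 3))) = Add(4024272, Mul(-1, -64)) = Add(4024272, 64) = 4024336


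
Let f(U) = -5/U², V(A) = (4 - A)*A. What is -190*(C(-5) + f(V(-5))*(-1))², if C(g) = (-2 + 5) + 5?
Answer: -399155078/32805 ≈ -12168.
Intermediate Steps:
V(A) = A*(4 - A)
C(g) = 8 (C(g) = 3 + 5 = 8)
f(U) = -5/U²
-190*(C(-5) + f(V(-5))*(-1))² = -190*(8 - 5*1/(25*(4 - 1*(-5))²)*(-1))² = -190*(8 - 5*1/(25*(4 + 5)²)*(-1))² = -190*(8 - 5/(-5*9)²*(-1))² = -190*(8 - 5/(-45)²*(-1))² = -190*(8 - 5*1/2025*(-1))² = -190*(8 - 1/405*(-1))² = -190*(8 + 1/405)² = -190*(3241/405)² = -190*10504081/164025 = -399155078/32805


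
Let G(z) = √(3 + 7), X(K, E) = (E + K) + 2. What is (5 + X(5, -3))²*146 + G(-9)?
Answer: 11826 + √10 ≈ 11829.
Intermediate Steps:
X(K, E) = 2 + E + K
G(z) = √10
(5 + X(5, -3))²*146 + G(-9) = (5 + (2 - 3 + 5))²*146 + √10 = (5 + 4)²*146 + √10 = 9²*146 + √10 = 81*146 + √10 = 11826 + √10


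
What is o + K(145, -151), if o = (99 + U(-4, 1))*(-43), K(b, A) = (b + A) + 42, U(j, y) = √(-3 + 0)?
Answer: -4221 - 43*I*√3 ≈ -4221.0 - 74.478*I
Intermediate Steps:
U(j, y) = I*√3 (U(j, y) = √(-3) = I*√3)
K(b, A) = 42 + A + b (K(b, A) = (A + b) + 42 = 42 + A + b)
o = -4257 - 43*I*√3 (o = (99 + I*√3)*(-43) = -4257 - 43*I*√3 ≈ -4257.0 - 74.478*I)
o + K(145, -151) = (-4257 - 43*I*√3) + (42 - 151 + 145) = (-4257 - 43*I*√3) + 36 = -4221 - 43*I*√3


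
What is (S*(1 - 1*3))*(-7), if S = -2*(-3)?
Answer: 84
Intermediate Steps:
S = 6
(S*(1 - 1*3))*(-7) = (6*(1 - 1*3))*(-7) = (6*(1 - 3))*(-7) = (6*(-2))*(-7) = -12*(-7) = 84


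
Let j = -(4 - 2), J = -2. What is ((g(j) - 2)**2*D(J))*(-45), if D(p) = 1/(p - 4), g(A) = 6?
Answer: 120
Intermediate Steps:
j = -2 (j = -1*2 = -2)
D(p) = 1/(-4 + p)
((g(j) - 2)**2*D(J))*(-45) = ((6 - 2)**2/(-4 - 2))*(-45) = (4**2/(-6))*(-45) = (16*(-1/6))*(-45) = -8/3*(-45) = 120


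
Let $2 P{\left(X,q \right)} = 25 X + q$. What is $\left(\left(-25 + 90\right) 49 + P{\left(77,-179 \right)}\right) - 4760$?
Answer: $-702$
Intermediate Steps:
$P{\left(X,q \right)} = \frac{q}{2} + \frac{25 X}{2}$ ($P{\left(X,q \right)} = \frac{25 X + q}{2} = \frac{q + 25 X}{2} = \frac{q}{2} + \frac{25 X}{2}$)
$\left(\left(-25 + 90\right) 49 + P{\left(77,-179 \right)}\right) - 4760 = \left(\left(-25 + 90\right) 49 + \left(\frac{1}{2} \left(-179\right) + \frac{25}{2} \cdot 77\right)\right) - 4760 = \left(65 \cdot 49 + \left(- \frac{179}{2} + \frac{1925}{2}\right)\right) - 4760 = \left(3185 + 873\right) - 4760 = 4058 - 4760 = -702$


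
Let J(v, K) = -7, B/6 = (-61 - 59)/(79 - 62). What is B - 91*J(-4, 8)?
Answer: 10109/17 ≈ 594.65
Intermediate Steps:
B = -720/17 (B = 6*((-61 - 59)/(79 - 62)) = 6*(-120/17) = -720/17 ≈ -42.353)
B - 91*J(-4, 8) = -720/17 - 91*(-7) = -720/17 + 637 = 10109/17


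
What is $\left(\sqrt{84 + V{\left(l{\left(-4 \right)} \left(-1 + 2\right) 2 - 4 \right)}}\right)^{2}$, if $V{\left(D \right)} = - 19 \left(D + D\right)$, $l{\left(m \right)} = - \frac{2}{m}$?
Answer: $198$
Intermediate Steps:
$V{\left(D \right)} = - 38 D$ ($V{\left(D \right)} = - 19 \cdot 2 D = - 38 D$)
$\left(\sqrt{84 + V{\left(l{\left(-4 \right)} \left(-1 + 2\right) 2 - 4 \right)}}\right)^{2} = \left(\sqrt{84 - 38 \left(- \frac{2}{-4} \left(-1 + 2\right) 2 - 4\right)}\right)^{2} = \left(\sqrt{84 - 38 \left(\left(-2\right) \left(- \frac{1}{4}\right) 1 \cdot 2 - 4\right)}\right)^{2} = \left(\sqrt{84 - 38 \left(\frac{1}{2} \cdot 2 - 4\right)}\right)^{2} = \left(\sqrt{84 - 38 \left(1 - 4\right)}\right)^{2} = \left(\sqrt{84 - -114}\right)^{2} = \left(\sqrt{84 + 114}\right)^{2} = \left(\sqrt{198}\right)^{2} = \left(3 \sqrt{22}\right)^{2} = 198$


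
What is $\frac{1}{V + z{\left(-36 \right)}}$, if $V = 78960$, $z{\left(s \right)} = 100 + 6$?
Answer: $\frac{1}{79066} \approx 1.2648 \cdot 10^{-5}$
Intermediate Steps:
$z{\left(s \right)} = 106$
$\frac{1}{V + z{\left(-36 \right)}} = \frac{1}{78960 + 106} = \frac{1}{79066}$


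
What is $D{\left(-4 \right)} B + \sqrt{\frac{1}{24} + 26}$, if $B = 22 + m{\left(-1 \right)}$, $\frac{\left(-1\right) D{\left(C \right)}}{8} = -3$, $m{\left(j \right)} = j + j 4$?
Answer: $408 + \frac{25 \sqrt{6}}{12} \approx 413.1$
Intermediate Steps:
$m{\left(j \right)} = 5 j$ ($m{\left(j \right)} = j + 4 j = 5 j$)
$D{\left(C \right)} = 24$ ($D{\left(C \right)} = \left(-8\right) \left(-3\right) = 24$)
$B = 17$ ($B = 22 + 5 \left(-1\right) = 22 - 5 = 17$)
$D{\left(-4 \right)} B + \sqrt{\frac{1}{24} + 26} = 24 \cdot 17 + \sqrt{\frac{1}{24} + 26} = 408 + \sqrt{\frac{1}{24} + 26} = 408 + \sqrt{\frac{625}{24}} = 408 + \frac{25 \sqrt{6}}{12}$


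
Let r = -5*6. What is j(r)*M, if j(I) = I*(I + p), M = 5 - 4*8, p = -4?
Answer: -27540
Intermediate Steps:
r = -30
M = -27 (M = 5 - 32 = -27)
j(I) = I*(-4 + I) (j(I) = I*(I - 4) = I*(-4 + I))
j(r)*M = -30*(-4 - 30)*(-27) = -30*(-34)*(-27) = 1020*(-27) = -27540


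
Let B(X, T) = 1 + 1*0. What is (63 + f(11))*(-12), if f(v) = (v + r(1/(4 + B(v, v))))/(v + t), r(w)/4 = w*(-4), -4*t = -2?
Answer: -87876/115 ≈ -764.14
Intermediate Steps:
B(X, T) = 1 (B(X, T) = 1 + 0 = 1)
t = ½ (t = -¼*(-2) = ½ ≈ 0.50000)
r(w) = -16*w (r(w) = 4*(w*(-4)) = 4*(-4*w) = -16*w)
f(v) = (-16/5 + v)/(½ + v) (f(v) = (v - 16/(4 + 1))/(v + ½) = (v - 16/5)/(½ + v) = (-16/5 + v)/(½ + v))
(63 + f(11))*(-12) = (63 + 2*(-16 + 5*11)/(5*(1 + 2*11)))*(-12) = (63 + 2*(-16 + 55)/(5*(1 + 22)))*(-12) = (63 + (⅖)*39/23)*(-12) = (63 + (⅖)*(1/23)*39)*(-12) = (63 + 78/115)*(-12) = (7323/115)*(-12) = -87876/115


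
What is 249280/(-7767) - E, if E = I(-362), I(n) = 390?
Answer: -3278410/7767 ≈ -422.09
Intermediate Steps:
E = 390
249280/(-7767) - E = 249280/(-7767) - 1*390 = 249280*(-1/7767) - 390 = -249280/7767 - 390 = -3278410/7767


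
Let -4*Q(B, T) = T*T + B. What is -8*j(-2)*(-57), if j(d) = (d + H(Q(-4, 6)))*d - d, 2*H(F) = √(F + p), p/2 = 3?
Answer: 2736 - 456*I*√2 ≈ 2736.0 - 644.88*I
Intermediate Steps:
p = 6 (p = 2*3 = 6)
Q(B, T) = -B/4 - T²/4 (Q(B, T) = -(T*T + B)/4 = -(T² + B)/4 = -(B + T²)/4 = -B/4 - T²/4)
H(F) = √(6 + F)/2 (H(F) = √(F + 6)/2 = √(6 + F)/2)
j(d) = -d + d*(d + I*√2/2) (j(d) = (d + √(6 + (-¼*(-4) - ¼*6²))/2)*d - d = (d + √(6 + (1 - ¼*36))/2)*d - d = (d + √(6 + (1 - 9))/2)*d - d = (d + √(6 - 8)/2)*d - d = (d + √(-2)/2)*d - d = (d + (I*√2)/2)*d - d = (d + I*√2/2)*d - d = d*(d + I*√2/2) - d = -d + d*(d + I*√2/2))
-8*j(-2)*(-57) = -4*(-2)*(-2 + 2*(-2) + I*√2)*(-57) = -4*(-2)*(-2 - 4 + I*√2)*(-57) = -4*(-2)*(-6 + I*√2)*(-57) = -8*(6 - I*√2)*(-57) = (-48 + 8*I*√2)*(-57) = 2736 - 456*I*√2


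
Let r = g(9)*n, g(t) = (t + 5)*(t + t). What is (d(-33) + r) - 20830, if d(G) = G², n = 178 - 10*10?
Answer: -85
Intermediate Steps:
g(t) = 2*t*(5 + t) (g(t) = (5 + t)*(2*t) = 2*t*(5 + t))
n = 78 (n = 178 - 100 = 78)
r = 19656 (r = (2*9*(5 + 9))*78 = (2*9*14)*78 = 252*78 = 19656)
(d(-33) + r) - 20830 = ((-33)² + 19656) - 20830 = (1089 + 19656) - 20830 = 20745 - 20830 = -85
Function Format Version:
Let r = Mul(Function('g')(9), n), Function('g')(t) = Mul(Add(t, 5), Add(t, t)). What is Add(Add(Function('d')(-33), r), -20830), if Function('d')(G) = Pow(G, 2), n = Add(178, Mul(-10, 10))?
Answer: -85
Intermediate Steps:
Function('g')(t) = Mul(2, t, Add(5, t)) (Function('g')(t) = Mul(Add(5, t), Mul(2, t)) = Mul(2, t, Add(5, t)))
n = 78 (n = Add(178, -100) = 78)
r = 19656 (r = Mul(Mul(2, 9, Add(5, 9)), 78) = Mul(Mul(2, 9, 14), 78) = Mul(252, 78) = 19656)
Add(Add(Function('d')(-33), r), -20830) = Add(Add(Pow(-33, 2), 19656), -20830) = Add(Add(1089, 19656), -20830) = Add(20745, -20830) = -85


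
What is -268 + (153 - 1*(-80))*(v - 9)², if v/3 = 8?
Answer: 52157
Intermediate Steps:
v = 24 (v = 3*8 = 24)
-268 + (153 - 1*(-80))*(v - 9)² = -268 + (153 - 1*(-80))*(24 - 9)² = -268 + (153 + 80)*15² = -268 + 233*225 = -268 + 52425 = 52157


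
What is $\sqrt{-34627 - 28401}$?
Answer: $2 i \sqrt{15757} \approx 251.05 i$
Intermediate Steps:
$\sqrt{-34627 - 28401} = \sqrt{-63028} = 2 i \sqrt{15757}$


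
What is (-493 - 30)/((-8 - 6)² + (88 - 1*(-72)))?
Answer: -523/356 ≈ -1.4691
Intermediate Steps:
(-493 - 30)/((-8 - 6)² + (88 - 1*(-72))) = -523/((-14)² + (88 + 72)) = -523/(196 + 160) = -523/356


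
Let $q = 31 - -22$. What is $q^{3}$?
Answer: $148877$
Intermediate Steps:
$q = 53$ ($q = 31 + 22 = 53$)
$q^{3} = 53^{3} = 148877$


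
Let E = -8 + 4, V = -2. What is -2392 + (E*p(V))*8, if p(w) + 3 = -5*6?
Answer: -1336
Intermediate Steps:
p(w) = -33 (p(w) = -3 - 5*6 = -3 - 30 = -33)
E = -4
-2392 + (E*p(V))*8 = -2392 - 4*(-33)*8 = -2392 + 132*8 = -2392 + 1056 = -1336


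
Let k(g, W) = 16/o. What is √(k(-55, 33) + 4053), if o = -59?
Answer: √14107549/59 ≈ 63.661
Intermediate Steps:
k(g, W) = -16/59 (k(g, W) = 16/(-59) = 16*(-1/59) = -16/59)
√(k(-55, 33) + 4053) = √(-16/59 + 4053) = √(239111/59) = √14107549/59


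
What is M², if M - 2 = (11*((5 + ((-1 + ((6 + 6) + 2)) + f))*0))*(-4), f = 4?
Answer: 4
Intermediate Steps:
M = 2 (M = 2 + (11*((5 + ((-1 + ((6 + 6) + 2)) + 4))*0))*(-4) = 2 + (11*((5 + ((-1 + (12 + 2)) + 4))*0))*(-4) = 2 + (11*((5 + ((-1 + 14) + 4))*0))*(-4) = 2 + (11*((5 + (13 + 4))*0))*(-4) = 2 + (11*((5 + 17)*0))*(-4) = 2 + (11*(22*0))*(-4) = 2 + (11*0)*(-4) = 2 + 0*(-4) = 2 + 0 = 2)
M² = 2² = 4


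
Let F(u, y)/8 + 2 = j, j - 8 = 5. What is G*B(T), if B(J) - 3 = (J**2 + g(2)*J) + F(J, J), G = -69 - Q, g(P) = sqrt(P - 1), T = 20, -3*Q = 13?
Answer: -99134/3 ≈ -33045.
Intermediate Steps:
Q = -13/3 (Q = -1/3*13 = -13/3 ≈ -4.3333)
j = 13 (j = 8 + 5 = 13)
g(P) = sqrt(-1 + P)
F(u, y) = 88 (F(u, y) = -16 + 8*13 = -16 + 104 = 88)
G = -194/3 (G = -69 - 1*(-13/3) = -69 + 13/3 = -194/3 ≈ -64.667)
B(J) = 91 + J + J**2 (B(J) = 3 + ((J**2 + sqrt(-1 + 2)*J) + 88) = 3 + ((J**2 + sqrt(1)*J) + 88) = 3 + ((J**2 + 1*J) + 88) = 3 + ((J**2 + J) + 88) = 3 + ((J + J**2) + 88) = 3 + (88 + J + J**2) = 91 + J + J**2)
G*B(T) = -194*(91 + 20 + 20**2)/3 = -194*(91 + 20 + 400)/3 = -194/3*511 = -99134/3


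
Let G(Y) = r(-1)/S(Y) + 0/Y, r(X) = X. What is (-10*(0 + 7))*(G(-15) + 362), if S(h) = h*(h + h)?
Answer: -1140293/45 ≈ -25340.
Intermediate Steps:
S(h) = 2*h² (S(h) = h*(2*h) = 2*h²)
G(Y) = -1/(2*Y²) (G(Y) = -1/(2*Y²) + 0/Y = -1/(2*Y²) + 0 = -1/(2*Y²))
(-10*(0 + 7))*(G(-15) + 362) = (-10*(0 + 7))*(-½/(-15)² + 362) = (-10*7)*(-½*1/225 + 362) = -70*(-1/450 + 362) = -70*162899/450 = -1140293/45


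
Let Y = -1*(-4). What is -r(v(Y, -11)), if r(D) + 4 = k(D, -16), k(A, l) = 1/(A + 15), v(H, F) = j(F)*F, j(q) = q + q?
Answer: 1027/257 ≈ 3.9961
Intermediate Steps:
j(q) = 2*q
Y = 4
v(H, F) = 2*F**2 (v(H, F) = (2*F)*F = 2*F**2)
k(A, l) = 1/(15 + A)
r(D) = -4 + 1/(15 + D)
-r(v(Y, -11)) = -(-59 - 8*(-11)**2)/(15 + 2*(-11)**2) = -(-59 - 8*121)/(15 + 2*121) = -(-59 - 4*242)/(15 + 242) = -(-59 - 968)/257 = -(-1027)/257 = -1*(-1027/257) = 1027/257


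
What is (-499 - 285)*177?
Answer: -138768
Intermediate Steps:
(-499 - 285)*177 = -784*177 = -138768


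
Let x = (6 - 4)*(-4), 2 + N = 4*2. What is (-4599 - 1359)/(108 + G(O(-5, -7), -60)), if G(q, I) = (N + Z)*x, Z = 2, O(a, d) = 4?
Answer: -2979/22 ≈ -135.41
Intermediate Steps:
N = 6 (N = -2 + 4*2 = -2 + 8 = 6)
x = -8 (x = 2*(-4) = -8)
G(q, I) = -64 (G(q, I) = (6 + 2)*(-8) = 8*(-8) = -64)
(-4599 - 1359)/(108 + G(O(-5, -7), -60)) = (-4599 - 1359)/(108 - 64) = -5958/44 = -5958*1/44 = -2979/22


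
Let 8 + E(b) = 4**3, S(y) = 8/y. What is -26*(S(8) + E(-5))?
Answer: -1482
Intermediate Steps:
E(b) = 56 (E(b) = -8 + 4**3 = -8 + 64 = 56)
-26*(S(8) + E(-5)) = -26*(8/8 + 56) = -26*(8*(1/8) + 56) = -26*(1 + 56) = -26*57 = -1482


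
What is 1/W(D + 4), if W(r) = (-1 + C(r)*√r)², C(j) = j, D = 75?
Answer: (1 - 79*√79)⁻² ≈ 2.0340e-6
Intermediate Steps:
W(r) = (-1 + r^(3/2))² (W(r) = (-1 + r*√r)² = (-1 + r^(3/2))²)
1/W(D + 4) = 1/((-1 + (75 + 4)^(3/2))²) = 1/((-1 + 79^(3/2))²) = 1/((-1 + 79*√79)²) = (-1 + 79*√79)⁻²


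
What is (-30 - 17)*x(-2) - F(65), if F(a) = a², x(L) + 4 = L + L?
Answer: -3849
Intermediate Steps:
x(L) = -4 + 2*L (x(L) = -4 + (L + L) = -4 + 2*L)
(-30 - 17)*x(-2) - F(65) = (-30 - 17)*(-4 + 2*(-2)) - 1*65² = -47*(-4 - 4) - 1*4225 = -47*(-8) - 4225 = 376 - 4225 = -3849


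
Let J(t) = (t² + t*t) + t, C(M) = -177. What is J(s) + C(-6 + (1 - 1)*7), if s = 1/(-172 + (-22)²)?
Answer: -8614787/48672 ≈ -177.00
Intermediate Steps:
s = 1/312 (s = 1/(-172 + 484) = 1/312 ≈ 0.0032051)
J(t) = t + 2*t² (J(t) = (t² + t²) + t = 2*t² + t = t + 2*t²)
J(s) + C(-6 + (1 - 1)*7) = (1 + 2*(1/312))/312 - 177 = (1 + 1/156)/312 - 177 = (1/312)*(157/156) - 177 = 157/48672 - 177 = -8614787/48672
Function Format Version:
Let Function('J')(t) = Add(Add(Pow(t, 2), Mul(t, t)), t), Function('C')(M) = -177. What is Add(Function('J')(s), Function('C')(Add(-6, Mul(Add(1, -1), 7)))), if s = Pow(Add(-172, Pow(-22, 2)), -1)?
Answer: Rational(-8614787, 48672) ≈ -177.00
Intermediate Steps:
s = Rational(1, 312) (s = Pow(Add(-172, 484), -1) = Pow(312, -1) = Rational(1, 312) ≈ 0.0032051)
Function('J')(t) = Add(t, Mul(2, Pow(t, 2))) (Function('J')(t) = Add(Add(Pow(t, 2), Pow(t, 2)), t) = Add(Mul(2, Pow(t, 2)), t) = Add(t, Mul(2, Pow(t, 2))))
Add(Function('J')(s), Function('C')(Add(-6, Mul(Add(1, -1), 7)))) = Add(Mul(Rational(1, 312), Add(1, Mul(2, Rational(1, 312)))), -177) = Add(Mul(Rational(1, 312), Add(1, Rational(1, 156))), -177) = Add(Mul(Rational(1, 312), Rational(157, 156)), -177) = Add(Rational(157, 48672), -177) = Rational(-8614787, 48672)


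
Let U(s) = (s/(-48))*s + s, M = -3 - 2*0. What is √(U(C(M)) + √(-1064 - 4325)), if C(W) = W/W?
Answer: √(141 + 144*I*√5389)/12 ≈ 6.099 + 6.0182*I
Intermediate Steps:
M = -3 (M = -3 + 0 = -3)
C(W) = 1
U(s) = s - s²/48 (U(s) = (s*(-1/48))*s + s = (-s/48)*s + s = -s²/48 + s = s - s²/48)
√(U(C(M)) + √(-1064 - 4325)) = √((1/48)*1*(48 - 1*1) + √(-1064 - 4325)) = √((1/48)*1*(48 - 1) + √(-5389)) = √((1/48)*1*47 + I*√5389) = √(47/48 + I*√5389)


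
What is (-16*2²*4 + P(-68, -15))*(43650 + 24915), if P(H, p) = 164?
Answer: -6307980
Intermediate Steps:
(-16*2²*4 + P(-68, -15))*(43650 + 24915) = (-16*2²*4 + 164)*(43650 + 24915) = (-16*4*4 + 164)*68565 = (-64*4 + 164)*68565 = (-256 + 164)*68565 = -92*68565 = -6307980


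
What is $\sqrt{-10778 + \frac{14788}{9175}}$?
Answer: $\frac{i \sqrt{36286523854}}{1835} \approx 103.81 i$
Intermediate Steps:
$\sqrt{-10778 + \frac{14788}{9175}} = \sqrt{- \frac{98873362}{9175}} = \frac{i \sqrt{36286523854}}{1835}$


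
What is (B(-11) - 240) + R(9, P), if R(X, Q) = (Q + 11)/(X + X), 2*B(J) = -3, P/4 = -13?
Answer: -2194/9 ≈ -243.78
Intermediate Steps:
P = -52 (P = 4*(-13) = -52)
B(J) = -3/2 (B(J) = (1/2)*(-3) = -3/2)
R(X, Q) = (11 + Q)/(2*X) (R(X, Q) = (11 + Q)/((2*X)) = (11 + Q)*(1/(2*X)) = (11 + Q)/(2*X))
(B(-11) - 240) + R(9, P) = (-3/2 - 240) + (1/2)*(11 - 52)/9 = -483/2 + (1/2)*(1/9)*(-41) = -483/2 - 41/18 = -2194/9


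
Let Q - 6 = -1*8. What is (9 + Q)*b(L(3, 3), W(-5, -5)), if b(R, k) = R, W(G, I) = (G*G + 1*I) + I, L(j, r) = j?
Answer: 21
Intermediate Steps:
W(G, I) = G² + 2*I (W(G, I) = (G² + I) + I = (I + G²) + I = G² + 2*I)
Q = -2 (Q = 6 - 1*8 = 6 - 8 = -2)
(9 + Q)*b(L(3, 3), W(-5, -5)) = (9 - 2)*3 = 7*3 = 21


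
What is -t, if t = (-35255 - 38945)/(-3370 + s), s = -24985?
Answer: -280/107 ≈ -2.6168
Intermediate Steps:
t = 280/107 (t = (-35255 - 38945)/(-3370 - 24985) = -74200/(-28355) = -74200*(-1/28355) = 280/107 ≈ 2.6168)
-t = -1*280/107 = -280/107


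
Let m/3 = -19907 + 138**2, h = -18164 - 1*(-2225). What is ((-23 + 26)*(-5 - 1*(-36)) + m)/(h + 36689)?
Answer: -1248/10375 ≈ -0.12029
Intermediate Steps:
h = -15939 (h = -18164 + 2225 = -15939)
m = -2589 (m = 3*(-19907 + 138**2) = 3*(-19907 + 19044) = 3*(-863) = -2589)
((-23 + 26)*(-5 - 1*(-36)) + m)/(h + 36689) = ((-23 + 26)*(-5 - 1*(-36)) - 2589)/(-15939 + 36689) = (3*(-5 + 36) - 2589)/20750 = (3*31 - 2589)*(1/20750) = (93 - 2589)*(1/20750) = -2496*1/20750 = -1248/10375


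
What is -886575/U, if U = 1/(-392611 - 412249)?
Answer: 713568754500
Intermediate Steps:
U = -1/804860 (U = 1/(-804860) = -1/804860 ≈ -1.2425e-6)
-886575/U = -886575/(-1/804860) = -886575*(-804860) = 713568754500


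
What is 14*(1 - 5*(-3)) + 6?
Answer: 230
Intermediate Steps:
14*(1 - 5*(-3)) + 6 = 14*(1 + 15) + 6 = 14*16 + 6 = 224 + 6 = 230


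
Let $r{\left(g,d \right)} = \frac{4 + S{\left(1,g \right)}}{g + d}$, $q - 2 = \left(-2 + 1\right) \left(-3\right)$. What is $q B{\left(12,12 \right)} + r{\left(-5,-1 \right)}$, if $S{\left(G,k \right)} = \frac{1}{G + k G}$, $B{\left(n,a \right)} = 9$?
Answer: $\frac{355}{8} \approx 44.375$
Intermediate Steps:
$q = 5$ ($q = 2 + \left(-2 + 1\right) \left(-3\right) = 2 - -3 = 2 + 3 = 5$)
$S{\left(G,k \right)} = \frac{1}{G + G k}$
$r{\left(g,d \right)} = \frac{4 + \frac{1}{1 + g}}{d + g}$ ($r{\left(g,d \right)} = \frac{4 + \frac{1}{1 \left(1 + g\right)}}{g + d} = \frac{4 + 1 \frac{1}{1 + g}}{d + g} = \frac{4 + \frac{1}{1 + g}}{d + g}$)
$q B{\left(12,12 \right)} + r{\left(-5,-1 \right)} = 5 \cdot 9 + \frac{5 + 4 \left(-5\right)}{\left(1 - 5\right) \left(-1 - 5\right)} = 45 + \frac{5 - 20}{\left(-4\right) \left(-6\right)} = 45 - \left(- \frac{1}{24}\right) \left(-15\right) = 45 - \frac{5}{8} = \frac{355}{8}$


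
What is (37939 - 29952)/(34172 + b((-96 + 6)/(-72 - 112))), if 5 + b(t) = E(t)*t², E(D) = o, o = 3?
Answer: 67601968/289195563 ≈ 0.23376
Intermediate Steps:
E(D) = 3
b(t) = -5 + 3*t²
(37939 - 29952)/(34172 + b((-96 + 6)/(-72 - 112))) = (37939 - 29952)/(34172 + (-5 + 3*((-96 + 6)/(-72 - 112))²)) = 7987/(34172 + (-5 + 3*(-90/(-184))²)) = 7987/(34172 + (-5 + 3*(-90*(-1/184))²)) = 7987/(34172 + (-5 + 3*(45/92)²)) = 7987/(34172 + (-5 + 3*(2025/8464))) = 7987/(34172 + (-5 + 6075/8464)) = 7987/(34172 - 36245/8464) = 7987/(289195563/8464) = 7987*(8464/289195563) = 67601968/289195563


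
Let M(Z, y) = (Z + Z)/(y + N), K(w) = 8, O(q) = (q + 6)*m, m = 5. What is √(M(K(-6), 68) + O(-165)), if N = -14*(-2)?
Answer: I*√28614/6 ≈ 28.193*I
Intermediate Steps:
O(q) = 30 + 5*q (O(q) = (q + 6)*5 = (6 + q)*5 = 30 + 5*q)
N = 28
M(Z, y) = 2*Z/(28 + y) (M(Z, y) = (Z + Z)/(y + 28) = (2*Z)/(28 + y) = 2*Z/(28 + y))
√(M(K(-6), 68) + O(-165)) = √(2*8/(28 + 68) + (30 + 5*(-165))) = √(2*8/96 + (30 - 825)) = √(2*8*(1/96) - 795) = √(⅙ - 795) = √(-4769/6) = I*√28614/6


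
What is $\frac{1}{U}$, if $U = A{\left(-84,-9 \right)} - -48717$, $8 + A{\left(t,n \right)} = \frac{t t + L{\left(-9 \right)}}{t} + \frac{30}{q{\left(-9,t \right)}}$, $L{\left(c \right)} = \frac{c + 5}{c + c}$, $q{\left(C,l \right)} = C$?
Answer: $\frac{378}{18378989} \approx 2.0567 \cdot 10^{-5}$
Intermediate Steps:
$L{\left(c \right)} = \frac{5 + c}{2 c}$
$A{\left(t,n \right)} = - \frac{34}{3} + \frac{\frac{2}{9} + t^{2}}{t}$ ($A{\left(t,n \right)} = -8 + \left(\frac{t t + \frac{5 - 9}{2 \left(-9\right)}}{t} + \frac{30}{-9}\right) = -8 + \left(\frac{t^{2} + \frac{1}{2} \left(- \frac{1}{9}\right) \left(-4\right)}{t} + 30 \left(- \frac{1}{9}\right)\right) = -8 - \left(\frac{10}{3} - \frac{t^{2} + \frac{2}{9}}{t}\right) = -8 - \left(\frac{10}{3} - \frac{\frac{2}{9} + t^{2}}{t}\right) = - \frac{34}{3} + \frac{\frac{2}{9} + t^{2}}{t}$)
$U = \frac{18378989}{378}$ ($U = \left(- \frac{34}{3} - 84 + \frac{2}{9 \left(-84\right)}\right) - -48717 = \left(- \frac{34}{3} - 84 + \frac{2}{9} \left(- \frac{1}{84}\right)\right) + 48717 = \left(- \frac{34}{3} - 84 - \frac{1}{378}\right) + 48717 = - \frac{36037}{378} + 48717 = \frac{18378989}{378} \approx 48622.0$)
$\frac{1}{U} = \frac{1}{\frac{18378989}{378}} = \frac{378}{18378989}$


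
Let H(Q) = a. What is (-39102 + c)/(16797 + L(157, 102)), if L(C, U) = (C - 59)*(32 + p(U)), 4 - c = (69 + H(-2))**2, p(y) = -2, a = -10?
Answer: -1577/731 ≈ -2.1573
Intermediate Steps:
H(Q) = -10
c = -3477 (c = 4 - (69 - 10)**2 = 4 - 1*59**2 = 4 - 1*3481 = 4 - 3481 = -3477)
L(C, U) = -1770 + 30*C (L(C, U) = (C - 59)*(32 - 2) = (-59 + C)*30 = -1770 + 30*C)
(-39102 + c)/(16797 + L(157, 102)) = (-39102 - 3477)/(16797 + (-1770 + 30*157)) = -42579/(16797 + (-1770 + 4710)) = -42579/(16797 + 2940) = -42579/19737 = -42579*1/19737 = -1577/731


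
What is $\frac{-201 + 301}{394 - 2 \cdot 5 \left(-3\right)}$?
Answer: $\frac{25}{106} \approx 0.23585$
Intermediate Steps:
$\frac{-201 + 301}{394 - 2 \cdot 5 \left(-3\right)} = \frac{100}{394 - -30} = \frac{100}{394 + 30} = \frac{100}{424} = 100 \cdot \frac{1}{424} = \frac{25}{106}$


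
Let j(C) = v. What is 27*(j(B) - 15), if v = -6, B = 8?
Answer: -567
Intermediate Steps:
j(C) = -6
27*(j(B) - 15) = 27*(-6 - 15) = 27*(-21) = -567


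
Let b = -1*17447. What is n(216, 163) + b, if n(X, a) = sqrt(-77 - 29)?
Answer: -17447 + I*sqrt(106) ≈ -17447.0 + 10.296*I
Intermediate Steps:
b = -17447
n(X, a) = I*sqrt(106) (n(X, a) = sqrt(-106) = I*sqrt(106))
n(216, 163) + b = I*sqrt(106) - 17447 = -17447 + I*sqrt(106)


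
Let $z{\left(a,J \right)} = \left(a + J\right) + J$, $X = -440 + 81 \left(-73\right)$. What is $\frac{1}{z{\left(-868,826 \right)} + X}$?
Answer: $- \frac{1}{5569} \approx -0.00017957$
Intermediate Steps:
$X = -6353$ ($X = -440 - 5913 = -6353$)
$z{\left(a,J \right)} = a + 2 J$ ($z{\left(a,J \right)} = \left(J + a\right) + J = a + 2 J$)
$\frac{1}{z{\left(-868,826 \right)} + X} = \frac{1}{\left(-868 + 2 \cdot 826\right) - 6353} = \frac{1}{\left(-868 + 1652\right) - 6353} = \frac{1}{784 - 6353} = \frac{1}{-5569} = - \frac{1}{5569}$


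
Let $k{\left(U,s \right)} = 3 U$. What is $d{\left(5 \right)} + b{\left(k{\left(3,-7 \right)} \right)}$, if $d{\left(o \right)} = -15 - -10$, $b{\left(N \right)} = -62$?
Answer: $-67$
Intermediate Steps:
$d{\left(o \right)} = -5$ ($d{\left(o \right)} = -15 + 10 = -5$)
$d{\left(5 \right)} + b{\left(k{\left(3,-7 \right)} \right)} = -5 - 62 = -67$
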